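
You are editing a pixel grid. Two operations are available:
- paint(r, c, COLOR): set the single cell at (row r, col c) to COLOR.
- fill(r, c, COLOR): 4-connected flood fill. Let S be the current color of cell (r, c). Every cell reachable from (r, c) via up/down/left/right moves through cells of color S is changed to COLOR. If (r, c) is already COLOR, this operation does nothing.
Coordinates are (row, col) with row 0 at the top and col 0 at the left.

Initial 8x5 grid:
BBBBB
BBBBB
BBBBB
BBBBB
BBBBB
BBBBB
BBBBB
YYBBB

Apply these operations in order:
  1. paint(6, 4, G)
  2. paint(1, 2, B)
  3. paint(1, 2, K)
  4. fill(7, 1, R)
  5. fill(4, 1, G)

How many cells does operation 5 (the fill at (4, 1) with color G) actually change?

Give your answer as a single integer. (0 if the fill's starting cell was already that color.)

Answer: 36

Derivation:
After op 1 paint(6,4,G):
BBBBB
BBBBB
BBBBB
BBBBB
BBBBB
BBBBB
BBBBG
YYBBB
After op 2 paint(1,2,B):
BBBBB
BBBBB
BBBBB
BBBBB
BBBBB
BBBBB
BBBBG
YYBBB
After op 3 paint(1,2,K):
BBBBB
BBKBB
BBBBB
BBBBB
BBBBB
BBBBB
BBBBG
YYBBB
After op 4 fill(7,1,R) [2 cells changed]:
BBBBB
BBKBB
BBBBB
BBBBB
BBBBB
BBBBB
BBBBG
RRBBB
After op 5 fill(4,1,G) [36 cells changed]:
GGGGG
GGKGG
GGGGG
GGGGG
GGGGG
GGGGG
GGGGG
RRGGG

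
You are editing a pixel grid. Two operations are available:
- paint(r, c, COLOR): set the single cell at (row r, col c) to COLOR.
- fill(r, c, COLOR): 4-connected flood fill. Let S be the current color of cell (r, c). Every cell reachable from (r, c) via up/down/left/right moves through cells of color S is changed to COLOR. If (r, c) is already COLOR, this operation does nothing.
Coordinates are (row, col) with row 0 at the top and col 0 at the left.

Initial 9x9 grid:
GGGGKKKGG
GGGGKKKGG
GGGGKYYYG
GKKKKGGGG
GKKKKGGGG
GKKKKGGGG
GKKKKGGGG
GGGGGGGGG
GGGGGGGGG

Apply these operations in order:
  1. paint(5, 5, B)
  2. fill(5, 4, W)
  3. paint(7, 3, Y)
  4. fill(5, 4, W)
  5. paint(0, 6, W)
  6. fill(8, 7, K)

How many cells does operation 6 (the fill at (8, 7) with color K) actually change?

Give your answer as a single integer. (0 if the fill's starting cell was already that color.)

After op 1 paint(5,5,B):
GGGGKKKGG
GGGGKKKGG
GGGGKYYYG
GKKKKGGGG
GKKKKGGGG
GKKKKBGGG
GKKKKGGGG
GGGGGGGGG
GGGGGGGGG
After op 2 fill(5,4,W) [23 cells changed]:
GGGGWWWGG
GGGGWWWGG
GGGGWYYYG
GWWWWGGGG
GWWWWGGGG
GWWWWBGGG
GWWWWGGGG
GGGGGGGGG
GGGGGGGGG
After op 3 paint(7,3,Y):
GGGGWWWGG
GGGGWWWGG
GGGGWYYYG
GWWWWGGGG
GWWWWGGGG
GWWWWBGGG
GWWWWGGGG
GGGYGGGGG
GGGGGGGGG
After op 4 fill(5,4,W) [0 cells changed]:
GGGGWWWGG
GGGGWWWGG
GGGGWYYYG
GWWWWGGGG
GWWWWGGGG
GWWWWBGGG
GWWWWGGGG
GGGYGGGGG
GGGGGGGGG
After op 5 paint(0,6,W):
GGGGWWWGG
GGGGWWWGG
GGGGWYYYG
GWWWWGGGG
GWWWWGGGG
GWWWWBGGG
GWWWWGGGG
GGGYGGGGG
GGGGGGGGG
After op 6 fill(8,7,K) [53 cells changed]:
KKKKWWWKK
KKKKWWWKK
KKKKWYYYK
KWWWWKKKK
KWWWWKKKK
KWWWWBKKK
KWWWWKKKK
KKKYKKKKK
KKKKKKKKK

Answer: 53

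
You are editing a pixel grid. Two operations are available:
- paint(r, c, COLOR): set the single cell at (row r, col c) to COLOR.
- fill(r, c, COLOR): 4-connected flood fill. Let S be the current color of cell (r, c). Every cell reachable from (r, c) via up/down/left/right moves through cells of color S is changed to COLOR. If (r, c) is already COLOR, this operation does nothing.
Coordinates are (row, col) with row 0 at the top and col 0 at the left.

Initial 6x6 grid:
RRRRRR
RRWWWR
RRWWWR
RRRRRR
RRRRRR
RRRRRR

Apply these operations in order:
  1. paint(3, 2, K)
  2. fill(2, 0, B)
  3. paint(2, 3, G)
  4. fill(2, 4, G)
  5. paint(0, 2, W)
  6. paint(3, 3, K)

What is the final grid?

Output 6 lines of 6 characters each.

After op 1 paint(3,2,K):
RRRRRR
RRWWWR
RRWWWR
RRKRRR
RRRRRR
RRRRRR
After op 2 fill(2,0,B) [29 cells changed]:
BBBBBB
BBWWWB
BBWWWB
BBKBBB
BBBBBB
BBBBBB
After op 3 paint(2,3,G):
BBBBBB
BBWWWB
BBWGWB
BBKBBB
BBBBBB
BBBBBB
After op 4 fill(2,4,G) [5 cells changed]:
BBBBBB
BBGGGB
BBGGGB
BBKBBB
BBBBBB
BBBBBB
After op 5 paint(0,2,W):
BBWBBB
BBGGGB
BBGGGB
BBKBBB
BBBBBB
BBBBBB
After op 6 paint(3,3,K):
BBWBBB
BBGGGB
BBGGGB
BBKKBB
BBBBBB
BBBBBB

Answer: BBWBBB
BBGGGB
BBGGGB
BBKKBB
BBBBBB
BBBBBB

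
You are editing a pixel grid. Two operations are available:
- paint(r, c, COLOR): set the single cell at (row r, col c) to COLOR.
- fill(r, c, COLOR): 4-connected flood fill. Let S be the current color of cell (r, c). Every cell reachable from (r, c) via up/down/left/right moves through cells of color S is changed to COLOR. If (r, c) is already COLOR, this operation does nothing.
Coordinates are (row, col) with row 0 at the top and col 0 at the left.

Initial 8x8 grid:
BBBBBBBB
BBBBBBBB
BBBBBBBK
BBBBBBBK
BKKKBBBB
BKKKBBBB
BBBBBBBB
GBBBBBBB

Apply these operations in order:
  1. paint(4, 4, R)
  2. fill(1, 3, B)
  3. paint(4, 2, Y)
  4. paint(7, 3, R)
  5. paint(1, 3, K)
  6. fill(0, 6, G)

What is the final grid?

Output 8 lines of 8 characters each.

After op 1 paint(4,4,R):
BBBBBBBB
BBBBBBBB
BBBBBBBK
BBBBBBBK
BKKKRBBB
BKKKBBBB
BBBBBBBB
GBBBBBBB
After op 2 fill(1,3,B) [0 cells changed]:
BBBBBBBB
BBBBBBBB
BBBBBBBK
BBBBBBBK
BKKKRBBB
BKKKBBBB
BBBBBBBB
GBBBBBBB
After op 3 paint(4,2,Y):
BBBBBBBB
BBBBBBBB
BBBBBBBK
BBBBBBBK
BKYKRBBB
BKKKBBBB
BBBBBBBB
GBBBBBBB
After op 4 paint(7,3,R):
BBBBBBBB
BBBBBBBB
BBBBBBBK
BBBBBBBK
BKYKRBBB
BKKKBBBB
BBBBBBBB
GBBRBBBB
After op 5 paint(1,3,K):
BBBBBBBB
BBBKBBBB
BBBBBBBK
BBBBBBBK
BKYKRBBB
BKKKBBBB
BBBBBBBB
GBBRBBBB
After op 6 fill(0,6,G) [52 cells changed]:
GGGGGGGG
GGGKGGGG
GGGGGGGK
GGGGGGGK
GKYKRGGG
GKKKGGGG
GGGGGGGG
GGGRGGGG

Answer: GGGGGGGG
GGGKGGGG
GGGGGGGK
GGGGGGGK
GKYKRGGG
GKKKGGGG
GGGGGGGG
GGGRGGGG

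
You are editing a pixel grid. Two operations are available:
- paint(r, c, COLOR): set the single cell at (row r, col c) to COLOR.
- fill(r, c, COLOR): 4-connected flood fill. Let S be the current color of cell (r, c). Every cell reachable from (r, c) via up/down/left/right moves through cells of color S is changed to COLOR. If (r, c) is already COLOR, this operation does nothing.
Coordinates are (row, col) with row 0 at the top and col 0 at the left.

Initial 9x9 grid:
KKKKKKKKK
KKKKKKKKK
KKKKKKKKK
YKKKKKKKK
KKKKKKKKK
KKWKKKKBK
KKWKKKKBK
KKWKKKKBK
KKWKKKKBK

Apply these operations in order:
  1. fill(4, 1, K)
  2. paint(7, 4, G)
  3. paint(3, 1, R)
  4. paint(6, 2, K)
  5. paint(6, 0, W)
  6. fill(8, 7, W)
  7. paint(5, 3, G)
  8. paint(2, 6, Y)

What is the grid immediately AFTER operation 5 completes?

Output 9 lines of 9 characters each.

Answer: KKKKKKKKK
KKKKKKKKK
KKKKKKKKK
YRKKKKKKK
KKKKKKKKK
KKWKKKKBK
WKKKKKKBK
KKWKGKKBK
KKWKKKKBK

Derivation:
After op 1 fill(4,1,K) [0 cells changed]:
KKKKKKKKK
KKKKKKKKK
KKKKKKKKK
YKKKKKKKK
KKKKKKKKK
KKWKKKKBK
KKWKKKKBK
KKWKKKKBK
KKWKKKKBK
After op 2 paint(7,4,G):
KKKKKKKKK
KKKKKKKKK
KKKKKKKKK
YKKKKKKKK
KKKKKKKKK
KKWKKKKBK
KKWKKKKBK
KKWKGKKBK
KKWKKKKBK
After op 3 paint(3,1,R):
KKKKKKKKK
KKKKKKKKK
KKKKKKKKK
YRKKKKKKK
KKKKKKKKK
KKWKKKKBK
KKWKKKKBK
KKWKGKKBK
KKWKKKKBK
After op 4 paint(6,2,K):
KKKKKKKKK
KKKKKKKKK
KKKKKKKKK
YRKKKKKKK
KKKKKKKKK
KKWKKKKBK
KKKKKKKBK
KKWKGKKBK
KKWKKKKBK
After op 5 paint(6,0,W):
KKKKKKKKK
KKKKKKKKK
KKKKKKKKK
YRKKKKKKK
KKKKKKKKK
KKWKKKKBK
WKKKKKKBK
KKWKGKKBK
KKWKKKKBK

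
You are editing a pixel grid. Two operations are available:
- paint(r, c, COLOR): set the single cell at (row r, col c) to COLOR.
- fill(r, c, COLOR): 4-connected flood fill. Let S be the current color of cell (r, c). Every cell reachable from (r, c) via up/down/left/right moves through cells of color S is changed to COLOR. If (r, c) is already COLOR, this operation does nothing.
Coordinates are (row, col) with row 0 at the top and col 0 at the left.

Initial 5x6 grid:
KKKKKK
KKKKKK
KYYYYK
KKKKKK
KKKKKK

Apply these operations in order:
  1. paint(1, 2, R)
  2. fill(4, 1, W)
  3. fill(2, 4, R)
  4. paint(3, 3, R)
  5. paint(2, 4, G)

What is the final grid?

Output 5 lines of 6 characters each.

After op 1 paint(1,2,R):
KKKKKK
KKRKKK
KYYYYK
KKKKKK
KKKKKK
After op 2 fill(4,1,W) [25 cells changed]:
WWWWWW
WWRWWW
WYYYYW
WWWWWW
WWWWWW
After op 3 fill(2,4,R) [4 cells changed]:
WWWWWW
WWRWWW
WRRRRW
WWWWWW
WWWWWW
After op 4 paint(3,3,R):
WWWWWW
WWRWWW
WRRRRW
WWWRWW
WWWWWW
After op 5 paint(2,4,G):
WWWWWW
WWRWWW
WRRRGW
WWWRWW
WWWWWW

Answer: WWWWWW
WWRWWW
WRRRGW
WWWRWW
WWWWWW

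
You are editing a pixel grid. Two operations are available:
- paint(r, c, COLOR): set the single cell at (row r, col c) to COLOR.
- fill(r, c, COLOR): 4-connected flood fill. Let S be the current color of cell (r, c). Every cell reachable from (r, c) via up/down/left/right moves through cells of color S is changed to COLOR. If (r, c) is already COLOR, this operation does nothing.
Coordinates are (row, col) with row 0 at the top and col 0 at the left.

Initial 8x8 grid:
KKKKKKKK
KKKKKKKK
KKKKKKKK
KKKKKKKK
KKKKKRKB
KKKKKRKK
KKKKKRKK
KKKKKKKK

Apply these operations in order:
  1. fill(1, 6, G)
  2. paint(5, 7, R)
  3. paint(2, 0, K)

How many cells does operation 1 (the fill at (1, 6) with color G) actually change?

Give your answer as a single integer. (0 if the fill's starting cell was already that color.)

After op 1 fill(1,6,G) [60 cells changed]:
GGGGGGGG
GGGGGGGG
GGGGGGGG
GGGGGGGG
GGGGGRGB
GGGGGRGG
GGGGGRGG
GGGGGGGG

Answer: 60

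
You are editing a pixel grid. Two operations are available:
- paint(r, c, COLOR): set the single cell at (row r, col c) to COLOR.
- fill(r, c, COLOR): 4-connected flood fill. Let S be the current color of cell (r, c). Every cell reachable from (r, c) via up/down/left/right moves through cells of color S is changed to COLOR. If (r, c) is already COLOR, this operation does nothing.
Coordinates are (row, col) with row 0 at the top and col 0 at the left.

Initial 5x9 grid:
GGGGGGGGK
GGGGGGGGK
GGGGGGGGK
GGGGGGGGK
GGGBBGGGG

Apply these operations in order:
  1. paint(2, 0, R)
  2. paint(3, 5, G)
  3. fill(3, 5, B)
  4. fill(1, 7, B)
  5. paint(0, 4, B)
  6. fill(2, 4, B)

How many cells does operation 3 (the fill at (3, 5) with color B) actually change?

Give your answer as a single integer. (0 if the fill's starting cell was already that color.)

After op 1 paint(2,0,R):
GGGGGGGGK
GGGGGGGGK
RGGGGGGGK
GGGGGGGGK
GGGBBGGGG
After op 2 paint(3,5,G):
GGGGGGGGK
GGGGGGGGK
RGGGGGGGK
GGGGGGGGK
GGGBBGGGG
After op 3 fill(3,5,B) [38 cells changed]:
BBBBBBBBK
BBBBBBBBK
RBBBBBBBK
BBBBBBBBK
BBBBBBBBB

Answer: 38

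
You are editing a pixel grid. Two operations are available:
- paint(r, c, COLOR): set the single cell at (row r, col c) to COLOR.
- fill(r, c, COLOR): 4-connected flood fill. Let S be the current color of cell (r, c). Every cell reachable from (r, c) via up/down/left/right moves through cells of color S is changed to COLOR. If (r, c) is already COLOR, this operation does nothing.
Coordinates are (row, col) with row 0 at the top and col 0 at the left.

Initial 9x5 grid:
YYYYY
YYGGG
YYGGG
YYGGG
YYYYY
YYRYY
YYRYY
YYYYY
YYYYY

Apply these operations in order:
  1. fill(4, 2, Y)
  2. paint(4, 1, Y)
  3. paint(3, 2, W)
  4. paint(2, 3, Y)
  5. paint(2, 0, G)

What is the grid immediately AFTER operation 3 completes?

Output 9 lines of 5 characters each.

Answer: YYYYY
YYGGG
YYGGG
YYWGG
YYYYY
YYRYY
YYRYY
YYYYY
YYYYY

Derivation:
After op 1 fill(4,2,Y) [0 cells changed]:
YYYYY
YYGGG
YYGGG
YYGGG
YYYYY
YYRYY
YYRYY
YYYYY
YYYYY
After op 2 paint(4,1,Y):
YYYYY
YYGGG
YYGGG
YYGGG
YYYYY
YYRYY
YYRYY
YYYYY
YYYYY
After op 3 paint(3,2,W):
YYYYY
YYGGG
YYGGG
YYWGG
YYYYY
YYRYY
YYRYY
YYYYY
YYYYY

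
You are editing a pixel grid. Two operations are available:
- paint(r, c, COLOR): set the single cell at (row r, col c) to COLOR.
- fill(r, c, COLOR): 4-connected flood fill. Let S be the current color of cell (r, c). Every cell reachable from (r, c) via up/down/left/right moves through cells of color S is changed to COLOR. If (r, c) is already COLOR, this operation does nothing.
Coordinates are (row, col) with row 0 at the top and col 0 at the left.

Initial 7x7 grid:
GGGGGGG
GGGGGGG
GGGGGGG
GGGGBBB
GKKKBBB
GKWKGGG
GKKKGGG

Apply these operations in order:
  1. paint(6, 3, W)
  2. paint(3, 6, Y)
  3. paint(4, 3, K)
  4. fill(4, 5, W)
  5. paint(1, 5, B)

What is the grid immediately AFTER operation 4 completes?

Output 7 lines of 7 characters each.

After op 1 paint(6,3,W):
GGGGGGG
GGGGGGG
GGGGGGG
GGGGBBB
GKKKBBB
GKWKGGG
GKKWGGG
After op 2 paint(3,6,Y):
GGGGGGG
GGGGGGG
GGGGGGG
GGGGBBY
GKKKBBB
GKWKGGG
GKKWGGG
After op 3 paint(4,3,K):
GGGGGGG
GGGGGGG
GGGGGGG
GGGGBBY
GKKKBBB
GKWKGGG
GKKWGGG
After op 4 fill(4,5,W) [5 cells changed]:
GGGGGGG
GGGGGGG
GGGGGGG
GGGGWWY
GKKKWWW
GKWKGGG
GKKWGGG

Answer: GGGGGGG
GGGGGGG
GGGGGGG
GGGGWWY
GKKKWWW
GKWKGGG
GKKWGGG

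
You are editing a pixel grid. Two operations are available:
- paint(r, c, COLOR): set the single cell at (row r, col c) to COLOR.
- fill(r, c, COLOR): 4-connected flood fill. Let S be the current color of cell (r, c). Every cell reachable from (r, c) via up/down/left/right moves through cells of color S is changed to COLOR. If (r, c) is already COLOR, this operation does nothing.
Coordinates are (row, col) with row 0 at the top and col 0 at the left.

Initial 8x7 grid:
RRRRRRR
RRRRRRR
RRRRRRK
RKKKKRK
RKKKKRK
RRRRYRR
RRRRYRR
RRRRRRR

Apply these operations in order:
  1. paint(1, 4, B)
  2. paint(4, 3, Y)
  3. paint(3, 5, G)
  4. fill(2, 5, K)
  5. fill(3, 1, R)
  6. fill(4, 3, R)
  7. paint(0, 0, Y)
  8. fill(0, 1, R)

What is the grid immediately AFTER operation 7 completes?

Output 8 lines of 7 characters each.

After op 1 paint(1,4,B):
RRRRRRR
RRRRBRR
RRRRRRK
RKKKKRK
RKKKKRK
RRRRYRR
RRRRYRR
RRRRRRR
After op 2 paint(4,3,Y):
RRRRRRR
RRRRBRR
RRRRRRK
RKKKKRK
RKKYKRK
RRRRYRR
RRRRYRR
RRRRRRR
After op 3 paint(3,5,G):
RRRRRRR
RRRRBRR
RRRRRRK
RKKKKGK
RKKYKRK
RRRRYRR
RRRRYRR
RRRRRRR
After op 4 fill(2,5,K) [41 cells changed]:
KKKKKKK
KKKKBKK
KKKKKKK
KKKKKGK
KKKYKKK
KKKKYKK
KKKKYKK
KKKKKKK
After op 5 fill(3,1,R) [51 cells changed]:
RRRRRRR
RRRRBRR
RRRRRRR
RRRRRGR
RRRYRRR
RRRRYRR
RRRRYRR
RRRRRRR
After op 6 fill(4,3,R) [1 cells changed]:
RRRRRRR
RRRRBRR
RRRRRRR
RRRRRGR
RRRRRRR
RRRRYRR
RRRRYRR
RRRRRRR
After op 7 paint(0,0,Y):
YRRRRRR
RRRRBRR
RRRRRRR
RRRRRGR
RRRRRRR
RRRRYRR
RRRRYRR
RRRRRRR

Answer: YRRRRRR
RRRRBRR
RRRRRRR
RRRRRGR
RRRRRRR
RRRRYRR
RRRRYRR
RRRRRRR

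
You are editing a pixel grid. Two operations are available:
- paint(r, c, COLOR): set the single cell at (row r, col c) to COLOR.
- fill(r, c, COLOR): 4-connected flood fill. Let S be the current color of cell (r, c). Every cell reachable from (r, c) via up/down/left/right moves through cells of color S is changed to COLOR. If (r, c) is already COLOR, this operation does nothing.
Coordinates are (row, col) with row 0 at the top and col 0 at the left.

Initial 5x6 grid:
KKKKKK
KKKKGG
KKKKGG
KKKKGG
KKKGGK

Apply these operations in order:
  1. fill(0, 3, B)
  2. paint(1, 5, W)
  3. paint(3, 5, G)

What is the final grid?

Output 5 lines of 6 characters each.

Answer: BBBBBB
BBBBGW
BBBBGG
BBBBGG
BBBGGK

Derivation:
After op 1 fill(0,3,B) [21 cells changed]:
BBBBBB
BBBBGG
BBBBGG
BBBBGG
BBBGGK
After op 2 paint(1,5,W):
BBBBBB
BBBBGW
BBBBGG
BBBBGG
BBBGGK
After op 3 paint(3,5,G):
BBBBBB
BBBBGW
BBBBGG
BBBBGG
BBBGGK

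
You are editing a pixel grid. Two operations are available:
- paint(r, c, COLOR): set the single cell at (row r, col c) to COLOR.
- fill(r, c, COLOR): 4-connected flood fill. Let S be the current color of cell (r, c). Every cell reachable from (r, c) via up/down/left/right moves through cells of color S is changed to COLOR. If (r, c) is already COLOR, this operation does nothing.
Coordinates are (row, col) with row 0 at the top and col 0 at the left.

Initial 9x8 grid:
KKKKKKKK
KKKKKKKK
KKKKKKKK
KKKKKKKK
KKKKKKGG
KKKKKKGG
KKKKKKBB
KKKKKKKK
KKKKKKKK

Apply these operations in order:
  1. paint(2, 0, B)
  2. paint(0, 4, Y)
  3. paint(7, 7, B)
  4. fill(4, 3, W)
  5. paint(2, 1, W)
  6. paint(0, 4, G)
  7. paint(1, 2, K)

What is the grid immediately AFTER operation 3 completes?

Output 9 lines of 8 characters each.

Answer: KKKKYKKK
KKKKKKKK
BKKKKKKK
KKKKKKKK
KKKKKKGG
KKKKKKGG
KKKKKKBB
KKKKKKKB
KKKKKKKK

Derivation:
After op 1 paint(2,0,B):
KKKKKKKK
KKKKKKKK
BKKKKKKK
KKKKKKKK
KKKKKKGG
KKKKKKGG
KKKKKKBB
KKKKKKKK
KKKKKKKK
After op 2 paint(0,4,Y):
KKKKYKKK
KKKKKKKK
BKKKKKKK
KKKKKKKK
KKKKKKGG
KKKKKKGG
KKKKKKBB
KKKKKKKK
KKKKKKKK
After op 3 paint(7,7,B):
KKKKYKKK
KKKKKKKK
BKKKKKKK
KKKKKKKK
KKKKKKGG
KKKKKKGG
KKKKKKBB
KKKKKKKB
KKKKKKKK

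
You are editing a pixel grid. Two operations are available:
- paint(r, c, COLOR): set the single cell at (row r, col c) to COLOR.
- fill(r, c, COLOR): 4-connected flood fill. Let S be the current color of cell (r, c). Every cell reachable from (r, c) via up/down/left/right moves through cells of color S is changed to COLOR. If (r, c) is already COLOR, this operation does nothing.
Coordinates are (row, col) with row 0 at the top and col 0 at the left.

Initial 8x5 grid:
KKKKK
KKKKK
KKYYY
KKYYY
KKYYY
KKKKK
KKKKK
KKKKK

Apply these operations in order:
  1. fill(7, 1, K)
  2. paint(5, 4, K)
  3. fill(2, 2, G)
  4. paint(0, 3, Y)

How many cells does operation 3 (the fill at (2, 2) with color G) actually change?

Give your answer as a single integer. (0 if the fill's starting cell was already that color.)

After op 1 fill(7,1,K) [0 cells changed]:
KKKKK
KKKKK
KKYYY
KKYYY
KKYYY
KKKKK
KKKKK
KKKKK
After op 2 paint(5,4,K):
KKKKK
KKKKK
KKYYY
KKYYY
KKYYY
KKKKK
KKKKK
KKKKK
After op 3 fill(2,2,G) [9 cells changed]:
KKKKK
KKKKK
KKGGG
KKGGG
KKGGG
KKKKK
KKKKK
KKKKK

Answer: 9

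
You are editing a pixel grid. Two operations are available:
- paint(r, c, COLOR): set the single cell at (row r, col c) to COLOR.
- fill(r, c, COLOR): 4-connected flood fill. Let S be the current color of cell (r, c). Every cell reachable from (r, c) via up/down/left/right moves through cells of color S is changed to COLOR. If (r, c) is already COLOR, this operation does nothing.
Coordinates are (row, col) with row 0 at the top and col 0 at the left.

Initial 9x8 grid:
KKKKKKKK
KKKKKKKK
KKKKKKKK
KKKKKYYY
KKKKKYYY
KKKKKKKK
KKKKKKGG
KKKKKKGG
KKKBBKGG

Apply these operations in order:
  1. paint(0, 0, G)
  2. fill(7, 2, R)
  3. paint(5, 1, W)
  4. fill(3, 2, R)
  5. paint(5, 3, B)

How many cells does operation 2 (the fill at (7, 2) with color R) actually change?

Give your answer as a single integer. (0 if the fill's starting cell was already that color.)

Answer: 57

Derivation:
After op 1 paint(0,0,G):
GKKKKKKK
KKKKKKKK
KKKKKKKK
KKKKKYYY
KKKKKYYY
KKKKKKKK
KKKKKKGG
KKKKKKGG
KKKBBKGG
After op 2 fill(7,2,R) [57 cells changed]:
GRRRRRRR
RRRRRRRR
RRRRRRRR
RRRRRYYY
RRRRRYYY
RRRRRRRR
RRRRRRGG
RRRRRRGG
RRRBBRGG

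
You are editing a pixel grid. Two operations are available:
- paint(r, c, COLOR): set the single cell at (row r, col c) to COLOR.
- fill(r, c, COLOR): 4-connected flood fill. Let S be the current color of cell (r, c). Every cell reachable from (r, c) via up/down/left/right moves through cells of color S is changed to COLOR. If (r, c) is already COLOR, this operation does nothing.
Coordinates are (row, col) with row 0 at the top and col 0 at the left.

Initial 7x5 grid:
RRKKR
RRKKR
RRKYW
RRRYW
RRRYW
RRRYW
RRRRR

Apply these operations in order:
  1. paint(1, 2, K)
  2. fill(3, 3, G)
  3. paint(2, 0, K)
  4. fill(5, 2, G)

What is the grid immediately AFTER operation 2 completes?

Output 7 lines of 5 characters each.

Answer: RRKKR
RRKKR
RRKGW
RRRGW
RRRGW
RRRGW
RRRRR

Derivation:
After op 1 paint(1,2,K):
RRKKR
RRKKR
RRKYW
RRRYW
RRRYW
RRRYW
RRRRR
After op 2 fill(3,3,G) [4 cells changed]:
RRKKR
RRKKR
RRKGW
RRRGW
RRRGW
RRRGW
RRRRR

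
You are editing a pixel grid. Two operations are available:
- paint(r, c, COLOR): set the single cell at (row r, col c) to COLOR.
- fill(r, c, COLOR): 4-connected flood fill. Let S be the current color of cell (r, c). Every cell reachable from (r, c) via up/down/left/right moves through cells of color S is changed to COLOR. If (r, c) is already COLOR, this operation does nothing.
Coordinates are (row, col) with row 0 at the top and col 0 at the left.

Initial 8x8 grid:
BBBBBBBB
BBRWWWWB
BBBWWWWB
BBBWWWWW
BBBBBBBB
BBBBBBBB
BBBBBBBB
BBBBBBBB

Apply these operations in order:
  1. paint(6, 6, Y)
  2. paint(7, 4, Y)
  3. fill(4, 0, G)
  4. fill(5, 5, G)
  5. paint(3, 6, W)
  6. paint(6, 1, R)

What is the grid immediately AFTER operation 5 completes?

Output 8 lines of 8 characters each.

Answer: GGGGGGGG
GGRWWWWG
GGGWWWWG
GGGWWWWW
GGGGGGGG
GGGGGGGG
GGGGGGYG
GGGGYGGG

Derivation:
After op 1 paint(6,6,Y):
BBBBBBBB
BBRWWWWB
BBBWWWWB
BBBWWWWW
BBBBBBBB
BBBBBBBB
BBBBBBYB
BBBBBBBB
After op 2 paint(7,4,Y):
BBBBBBBB
BBRWWWWB
BBBWWWWB
BBBWWWWW
BBBBBBBB
BBBBBBBB
BBBBBBYB
BBBBYBBB
After op 3 fill(4,0,G) [48 cells changed]:
GGGGGGGG
GGRWWWWG
GGGWWWWG
GGGWWWWW
GGGGGGGG
GGGGGGGG
GGGGGGYG
GGGGYGGG
After op 4 fill(5,5,G) [0 cells changed]:
GGGGGGGG
GGRWWWWG
GGGWWWWG
GGGWWWWW
GGGGGGGG
GGGGGGGG
GGGGGGYG
GGGGYGGG
After op 5 paint(3,6,W):
GGGGGGGG
GGRWWWWG
GGGWWWWG
GGGWWWWW
GGGGGGGG
GGGGGGGG
GGGGGGYG
GGGGYGGG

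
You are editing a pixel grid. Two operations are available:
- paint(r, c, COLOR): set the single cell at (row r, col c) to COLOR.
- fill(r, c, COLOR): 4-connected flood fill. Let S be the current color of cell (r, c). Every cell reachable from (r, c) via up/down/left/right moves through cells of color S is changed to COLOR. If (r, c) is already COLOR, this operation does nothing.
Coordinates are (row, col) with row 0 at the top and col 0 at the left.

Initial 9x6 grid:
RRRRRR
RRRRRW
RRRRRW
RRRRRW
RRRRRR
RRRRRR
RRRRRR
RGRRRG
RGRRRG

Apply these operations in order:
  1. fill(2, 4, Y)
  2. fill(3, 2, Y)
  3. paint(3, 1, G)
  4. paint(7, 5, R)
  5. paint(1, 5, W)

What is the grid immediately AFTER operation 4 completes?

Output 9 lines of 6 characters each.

Answer: YYYYYY
YYYYYW
YYYYYW
YGYYYW
YYYYYY
YYYYYY
YYYYYY
YGYYYR
YGYYYG

Derivation:
After op 1 fill(2,4,Y) [47 cells changed]:
YYYYYY
YYYYYW
YYYYYW
YYYYYW
YYYYYY
YYYYYY
YYYYYY
YGYYYG
YGYYYG
After op 2 fill(3,2,Y) [0 cells changed]:
YYYYYY
YYYYYW
YYYYYW
YYYYYW
YYYYYY
YYYYYY
YYYYYY
YGYYYG
YGYYYG
After op 3 paint(3,1,G):
YYYYYY
YYYYYW
YYYYYW
YGYYYW
YYYYYY
YYYYYY
YYYYYY
YGYYYG
YGYYYG
After op 4 paint(7,5,R):
YYYYYY
YYYYYW
YYYYYW
YGYYYW
YYYYYY
YYYYYY
YYYYYY
YGYYYR
YGYYYG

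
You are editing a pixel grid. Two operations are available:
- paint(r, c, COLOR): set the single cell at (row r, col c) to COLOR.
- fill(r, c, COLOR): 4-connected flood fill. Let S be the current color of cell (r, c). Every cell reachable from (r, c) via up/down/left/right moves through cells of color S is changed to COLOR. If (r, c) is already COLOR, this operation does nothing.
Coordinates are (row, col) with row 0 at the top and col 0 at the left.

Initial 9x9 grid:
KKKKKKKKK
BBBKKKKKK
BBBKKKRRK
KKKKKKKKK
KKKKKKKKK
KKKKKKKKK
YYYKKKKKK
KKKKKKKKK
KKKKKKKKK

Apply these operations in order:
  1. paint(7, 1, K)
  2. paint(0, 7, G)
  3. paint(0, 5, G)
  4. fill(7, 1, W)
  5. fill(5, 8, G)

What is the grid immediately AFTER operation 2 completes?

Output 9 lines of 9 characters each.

After op 1 paint(7,1,K):
KKKKKKKKK
BBBKKKKKK
BBBKKKRRK
KKKKKKKKK
KKKKKKKKK
KKKKKKKKK
YYYKKKKKK
KKKKKKKKK
KKKKKKKKK
After op 2 paint(0,7,G):
KKKKKKKGK
BBBKKKKKK
BBBKKKRRK
KKKKKKKKK
KKKKKKKKK
KKKKKKKKK
YYYKKKKKK
KKKKKKKKK
KKKKKKKKK

Answer: KKKKKKKGK
BBBKKKKKK
BBBKKKRRK
KKKKKKKKK
KKKKKKKKK
KKKKKKKKK
YYYKKKKKK
KKKKKKKKK
KKKKKKKKK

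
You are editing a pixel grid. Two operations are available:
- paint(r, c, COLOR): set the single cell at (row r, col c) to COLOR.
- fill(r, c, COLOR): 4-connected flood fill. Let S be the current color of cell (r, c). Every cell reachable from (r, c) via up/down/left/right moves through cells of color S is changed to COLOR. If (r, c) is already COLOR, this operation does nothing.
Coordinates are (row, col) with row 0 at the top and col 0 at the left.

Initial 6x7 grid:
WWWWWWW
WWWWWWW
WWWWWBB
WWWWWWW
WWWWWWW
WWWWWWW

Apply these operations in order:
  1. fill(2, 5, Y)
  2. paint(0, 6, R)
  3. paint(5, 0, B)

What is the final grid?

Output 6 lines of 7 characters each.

Answer: WWWWWWR
WWWWWWW
WWWWWYY
WWWWWWW
WWWWWWW
BWWWWWW

Derivation:
After op 1 fill(2,5,Y) [2 cells changed]:
WWWWWWW
WWWWWWW
WWWWWYY
WWWWWWW
WWWWWWW
WWWWWWW
After op 2 paint(0,6,R):
WWWWWWR
WWWWWWW
WWWWWYY
WWWWWWW
WWWWWWW
WWWWWWW
After op 3 paint(5,0,B):
WWWWWWR
WWWWWWW
WWWWWYY
WWWWWWW
WWWWWWW
BWWWWWW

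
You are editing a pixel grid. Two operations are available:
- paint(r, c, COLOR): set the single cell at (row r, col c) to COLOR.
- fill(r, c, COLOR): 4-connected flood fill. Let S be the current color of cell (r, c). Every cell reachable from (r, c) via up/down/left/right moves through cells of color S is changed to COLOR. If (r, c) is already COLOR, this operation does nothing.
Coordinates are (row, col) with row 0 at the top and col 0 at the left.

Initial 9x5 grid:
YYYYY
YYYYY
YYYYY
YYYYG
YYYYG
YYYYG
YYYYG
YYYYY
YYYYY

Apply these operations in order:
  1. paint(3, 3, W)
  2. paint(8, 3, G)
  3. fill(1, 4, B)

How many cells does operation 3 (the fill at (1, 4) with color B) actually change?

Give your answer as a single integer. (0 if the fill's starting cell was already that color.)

Answer: 39

Derivation:
After op 1 paint(3,3,W):
YYYYY
YYYYY
YYYYY
YYYWG
YYYYG
YYYYG
YYYYG
YYYYY
YYYYY
After op 2 paint(8,3,G):
YYYYY
YYYYY
YYYYY
YYYWG
YYYYG
YYYYG
YYYYG
YYYYY
YYYGY
After op 3 fill(1,4,B) [39 cells changed]:
BBBBB
BBBBB
BBBBB
BBBWG
BBBBG
BBBBG
BBBBG
BBBBB
BBBGB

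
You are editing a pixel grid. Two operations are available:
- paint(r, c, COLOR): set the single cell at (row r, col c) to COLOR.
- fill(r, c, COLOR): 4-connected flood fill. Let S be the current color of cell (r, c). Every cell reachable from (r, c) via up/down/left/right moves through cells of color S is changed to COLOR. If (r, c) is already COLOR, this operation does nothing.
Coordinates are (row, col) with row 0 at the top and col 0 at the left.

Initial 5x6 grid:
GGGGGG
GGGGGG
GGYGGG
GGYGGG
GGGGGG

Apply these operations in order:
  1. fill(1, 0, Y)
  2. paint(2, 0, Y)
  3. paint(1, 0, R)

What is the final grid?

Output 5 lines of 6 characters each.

Answer: YYYYYY
RYYYYY
YYYYYY
YYYYYY
YYYYYY

Derivation:
After op 1 fill(1,0,Y) [28 cells changed]:
YYYYYY
YYYYYY
YYYYYY
YYYYYY
YYYYYY
After op 2 paint(2,0,Y):
YYYYYY
YYYYYY
YYYYYY
YYYYYY
YYYYYY
After op 3 paint(1,0,R):
YYYYYY
RYYYYY
YYYYYY
YYYYYY
YYYYYY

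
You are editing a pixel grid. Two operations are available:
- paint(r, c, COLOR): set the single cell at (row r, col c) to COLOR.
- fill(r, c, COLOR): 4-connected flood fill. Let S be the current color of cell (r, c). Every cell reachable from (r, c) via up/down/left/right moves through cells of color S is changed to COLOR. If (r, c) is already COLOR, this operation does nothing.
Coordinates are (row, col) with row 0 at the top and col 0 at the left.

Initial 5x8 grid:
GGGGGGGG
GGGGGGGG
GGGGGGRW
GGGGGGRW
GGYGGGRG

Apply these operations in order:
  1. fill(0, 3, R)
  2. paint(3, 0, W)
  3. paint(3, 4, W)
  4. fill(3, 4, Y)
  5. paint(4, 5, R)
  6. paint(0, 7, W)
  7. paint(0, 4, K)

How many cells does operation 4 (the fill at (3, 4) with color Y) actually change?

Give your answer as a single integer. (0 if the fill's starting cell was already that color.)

Answer: 1

Derivation:
After op 1 fill(0,3,R) [33 cells changed]:
RRRRRRRR
RRRRRRRR
RRRRRRRW
RRRRRRRW
RRYRRRRG
After op 2 paint(3,0,W):
RRRRRRRR
RRRRRRRR
RRRRRRRW
WRRRRRRW
RRYRRRRG
After op 3 paint(3,4,W):
RRRRRRRR
RRRRRRRR
RRRRRRRW
WRRRWRRW
RRYRRRRG
After op 4 fill(3,4,Y) [1 cells changed]:
RRRRRRRR
RRRRRRRR
RRRRRRRW
WRRRYRRW
RRYRRRRG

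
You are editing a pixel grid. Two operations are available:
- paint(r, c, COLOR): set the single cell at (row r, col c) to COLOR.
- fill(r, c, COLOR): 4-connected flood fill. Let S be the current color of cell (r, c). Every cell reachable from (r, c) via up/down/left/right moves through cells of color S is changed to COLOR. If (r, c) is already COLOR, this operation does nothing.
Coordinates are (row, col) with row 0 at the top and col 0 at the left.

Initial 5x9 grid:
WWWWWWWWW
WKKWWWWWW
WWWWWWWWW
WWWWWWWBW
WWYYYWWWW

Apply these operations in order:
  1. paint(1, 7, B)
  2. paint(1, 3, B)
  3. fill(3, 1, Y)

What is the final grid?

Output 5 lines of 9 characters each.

Answer: YYYYYYYYY
YKKBYYYBY
YYYYYYYYY
YYYYYYYBY
YYYYYYYYY

Derivation:
After op 1 paint(1,7,B):
WWWWWWWWW
WKKWWWWBW
WWWWWWWWW
WWWWWWWBW
WWYYYWWWW
After op 2 paint(1,3,B):
WWWWWWWWW
WKKBWWWBW
WWWWWWWWW
WWWWWWWBW
WWYYYWWWW
After op 3 fill(3,1,Y) [37 cells changed]:
YYYYYYYYY
YKKBYYYBY
YYYYYYYYY
YYYYYYYBY
YYYYYYYYY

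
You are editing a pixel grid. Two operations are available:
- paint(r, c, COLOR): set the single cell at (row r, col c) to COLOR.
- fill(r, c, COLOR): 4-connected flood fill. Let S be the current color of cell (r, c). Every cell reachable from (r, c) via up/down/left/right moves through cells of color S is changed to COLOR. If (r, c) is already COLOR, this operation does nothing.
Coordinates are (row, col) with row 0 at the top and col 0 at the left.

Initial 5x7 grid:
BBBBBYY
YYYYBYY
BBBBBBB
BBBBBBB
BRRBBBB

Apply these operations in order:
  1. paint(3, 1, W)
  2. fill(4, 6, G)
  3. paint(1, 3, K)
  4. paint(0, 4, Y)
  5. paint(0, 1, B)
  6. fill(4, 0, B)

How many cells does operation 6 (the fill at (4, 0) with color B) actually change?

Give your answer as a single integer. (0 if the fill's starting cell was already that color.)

After op 1 paint(3,1,W):
BBBBBYY
YYYYBYY
BBBBBBB
BWBBBBB
BRRBBBB
After op 2 fill(4,6,G) [24 cells changed]:
GGGGGYY
YYYYGYY
GGGGGGG
GWGGGGG
GRRGGGG
After op 3 paint(1,3,K):
GGGGGYY
YYYKGYY
GGGGGGG
GWGGGGG
GRRGGGG
After op 4 paint(0,4,Y):
GGGGYYY
YYYKGYY
GGGGGGG
GWGGGGG
GRRGGGG
After op 5 paint(0,1,B):
GBGGYYY
YYYKGYY
GGGGGGG
GWGGGGG
GRRGGGG
After op 6 fill(4,0,B) [19 cells changed]:
GBGGYYY
YYYKBYY
BBBBBBB
BWBBBBB
BRRBBBB

Answer: 19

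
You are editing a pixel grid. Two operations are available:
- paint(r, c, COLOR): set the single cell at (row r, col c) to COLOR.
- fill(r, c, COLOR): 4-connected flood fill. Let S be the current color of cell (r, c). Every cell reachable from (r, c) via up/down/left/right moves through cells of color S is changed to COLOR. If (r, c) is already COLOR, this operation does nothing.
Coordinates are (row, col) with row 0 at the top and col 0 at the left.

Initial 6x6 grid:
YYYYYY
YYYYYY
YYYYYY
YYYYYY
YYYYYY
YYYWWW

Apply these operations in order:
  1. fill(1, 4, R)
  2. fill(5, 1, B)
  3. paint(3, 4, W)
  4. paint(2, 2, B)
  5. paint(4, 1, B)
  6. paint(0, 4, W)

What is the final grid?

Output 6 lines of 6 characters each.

After op 1 fill(1,4,R) [33 cells changed]:
RRRRRR
RRRRRR
RRRRRR
RRRRRR
RRRRRR
RRRWWW
After op 2 fill(5,1,B) [33 cells changed]:
BBBBBB
BBBBBB
BBBBBB
BBBBBB
BBBBBB
BBBWWW
After op 3 paint(3,4,W):
BBBBBB
BBBBBB
BBBBBB
BBBBWB
BBBBBB
BBBWWW
After op 4 paint(2,2,B):
BBBBBB
BBBBBB
BBBBBB
BBBBWB
BBBBBB
BBBWWW
After op 5 paint(4,1,B):
BBBBBB
BBBBBB
BBBBBB
BBBBWB
BBBBBB
BBBWWW
After op 6 paint(0,4,W):
BBBBWB
BBBBBB
BBBBBB
BBBBWB
BBBBBB
BBBWWW

Answer: BBBBWB
BBBBBB
BBBBBB
BBBBWB
BBBBBB
BBBWWW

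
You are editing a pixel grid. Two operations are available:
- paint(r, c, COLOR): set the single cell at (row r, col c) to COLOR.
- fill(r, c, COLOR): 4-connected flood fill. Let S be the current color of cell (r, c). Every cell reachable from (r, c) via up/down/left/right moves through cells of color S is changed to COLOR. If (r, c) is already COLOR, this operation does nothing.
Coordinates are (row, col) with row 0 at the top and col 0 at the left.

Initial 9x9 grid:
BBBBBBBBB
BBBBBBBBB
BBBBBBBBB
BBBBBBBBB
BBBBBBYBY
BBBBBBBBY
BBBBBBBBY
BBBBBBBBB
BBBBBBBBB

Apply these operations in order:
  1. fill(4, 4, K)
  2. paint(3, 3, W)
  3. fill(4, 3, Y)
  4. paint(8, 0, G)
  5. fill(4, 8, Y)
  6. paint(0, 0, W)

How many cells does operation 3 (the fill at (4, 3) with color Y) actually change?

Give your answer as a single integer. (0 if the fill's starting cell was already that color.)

Answer: 76

Derivation:
After op 1 fill(4,4,K) [77 cells changed]:
KKKKKKKKK
KKKKKKKKK
KKKKKKKKK
KKKKKKKKK
KKKKKKYKY
KKKKKKKKY
KKKKKKKKY
KKKKKKKKK
KKKKKKKKK
After op 2 paint(3,3,W):
KKKKKKKKK
KKKKKKKKK
KKKKKKKKK
KKKWKKKKK
KKKKKKYKY
KKKKKKKKY
KKKKKKKKY
KKKKKKKKK
KKKKKKKKK
After op 3 fill(4,3,Y) [76 cells changed]:
YYYYYYYYY
YYYYYYYYY
YYYYYYYYY
YYYWYYYYY
YYYYYYYYY
YYYYYYYYY
YYYYYYYYY
YYYYYYYYY
YYYYYYYYY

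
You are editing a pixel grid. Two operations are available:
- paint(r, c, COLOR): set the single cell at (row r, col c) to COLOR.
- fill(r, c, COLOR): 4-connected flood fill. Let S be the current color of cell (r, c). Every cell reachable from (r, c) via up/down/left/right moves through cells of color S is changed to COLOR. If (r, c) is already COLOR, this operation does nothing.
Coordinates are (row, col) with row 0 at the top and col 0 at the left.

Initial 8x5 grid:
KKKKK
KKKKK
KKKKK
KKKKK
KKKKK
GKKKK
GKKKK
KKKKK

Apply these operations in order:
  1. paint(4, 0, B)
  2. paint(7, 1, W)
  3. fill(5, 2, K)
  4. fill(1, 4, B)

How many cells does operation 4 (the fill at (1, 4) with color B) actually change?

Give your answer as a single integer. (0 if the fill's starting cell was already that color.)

Answer: 35

Derivation:
After op 1 paint(4,0,B):
KKKKK
KKKKK
KKKKK
KKKKK
BKKKK
GKKKK
GKKKK
KKKKK
After op 2 paint(7,1,W):
KKKKK
KKKKK
KKKKK
KKKKK
BKKKK
GKKKK
GKKKK
KWKKK
After op 3 fill(5,2,K) [0 cells changed]:
KKKKK
KKKKK
KKKKK
KKKKK
BKKKK
GKKKK
GKKKK
KWKKK
After op 4 fill(1,4,B) [35 cells changed]:
BBBBB
BBBBB
BBBBB
BBBBB
BBBBB
GBBBB
GBBBB
KWBBB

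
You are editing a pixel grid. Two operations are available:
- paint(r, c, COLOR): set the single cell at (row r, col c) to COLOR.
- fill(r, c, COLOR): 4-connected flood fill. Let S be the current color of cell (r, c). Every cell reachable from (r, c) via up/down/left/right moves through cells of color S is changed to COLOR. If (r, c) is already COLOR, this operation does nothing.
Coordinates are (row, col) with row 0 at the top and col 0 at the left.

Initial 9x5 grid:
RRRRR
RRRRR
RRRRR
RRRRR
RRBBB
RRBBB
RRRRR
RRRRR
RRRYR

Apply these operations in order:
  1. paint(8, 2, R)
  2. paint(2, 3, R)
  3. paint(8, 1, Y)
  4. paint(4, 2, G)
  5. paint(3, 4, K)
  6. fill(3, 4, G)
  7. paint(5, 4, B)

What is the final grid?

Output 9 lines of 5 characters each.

Answer: RRRRR
RRRRR
RRRRR
RRRRG
RRGBB
RRBBB
RRRRR
RRRRR
RYRYR

Derivation:
After op 1 paint(8,2,R):
RRRRR
RRRRR
RRRRR
RRRRR
RRBBB
RRBBB
RRRRR
RRRRR
RRRYR
After op 2 paint(2,3,R):
RRRRR
RRRRR
RRRRR
RRRRR
RRBBB
RRBBB
RRRRR
RRRRR
RRRYR
After op 3 paint(8,1,Y):
RRRRR
RRRRR
RRRRR
RRRRR
RRBBB
RRBBB
RRRRR
RRRRR
RYRYR
After op 4 paint(4,2,G):
RRRRR
RRRRR
RRRRR
RRRRR
RRGBB
RRBBB
RRRRR
RRRRR
RYRYR
After op 5 paint(3,4,K):
RRRRR
RRRRR
RRRRR
RRRRK
RRGBB
RRBBB
RRRRR
RRRRR
RYRYR
After op 6 fill(3,4,G) [1 cells changed]:
RRRRR
RRRRR
RRRRR
RRRRG
RRGBB
RRBBB
RRRRR
RRRRR
RYRYR
After op 7 paint(5,4,B):
RRRRR
RRRRR
RRRRR
RRRRG
RRGBB
RRBBB
RRRRR
RRRRR
RYRYR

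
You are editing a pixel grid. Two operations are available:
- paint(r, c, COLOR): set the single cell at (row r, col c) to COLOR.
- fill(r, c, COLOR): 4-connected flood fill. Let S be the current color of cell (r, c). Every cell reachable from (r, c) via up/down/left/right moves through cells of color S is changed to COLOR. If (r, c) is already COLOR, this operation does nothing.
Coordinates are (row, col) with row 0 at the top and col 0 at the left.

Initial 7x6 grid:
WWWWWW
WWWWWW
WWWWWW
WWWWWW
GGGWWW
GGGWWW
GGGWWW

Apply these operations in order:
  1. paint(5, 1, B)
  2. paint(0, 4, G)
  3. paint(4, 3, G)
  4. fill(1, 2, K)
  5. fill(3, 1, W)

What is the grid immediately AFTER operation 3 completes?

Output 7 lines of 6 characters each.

After op 1 paint(5,1,B):
WWWWWW
WWWWWW
WWWWWW
WWWWWW
GGGWWW
GBGWWW
GGGWWW
After op 2 paint(0,4,G):
WWWWGW
WWWWWW
WWWWWW
WWWWWW
GGGWWW
GBGWWW
GGGWWW
After op 3 paint(4,3,G):
WWWWGW
WWWWWW
WWWWWW
WWWWWW
GGGGWW
GBGWWW
GGGWWW

Answer: WWWWGW
WWWWWW
WWWWWW
WWWWWW
GGGGWW
GBGWWW
GGGWWW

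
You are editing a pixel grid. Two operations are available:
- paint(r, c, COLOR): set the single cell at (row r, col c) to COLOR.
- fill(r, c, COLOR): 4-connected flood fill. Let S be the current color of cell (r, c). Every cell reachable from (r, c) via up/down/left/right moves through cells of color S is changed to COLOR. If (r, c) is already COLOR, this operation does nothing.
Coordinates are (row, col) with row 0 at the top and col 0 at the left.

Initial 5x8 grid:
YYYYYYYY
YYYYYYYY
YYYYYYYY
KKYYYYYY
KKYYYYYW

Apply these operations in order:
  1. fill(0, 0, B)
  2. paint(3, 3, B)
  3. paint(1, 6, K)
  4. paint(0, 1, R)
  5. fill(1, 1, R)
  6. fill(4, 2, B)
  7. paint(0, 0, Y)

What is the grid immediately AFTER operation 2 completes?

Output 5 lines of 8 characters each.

Answer: BBBBBBBB
BBBBBBBB
BBBBBBBB
KKBBBBBB
KKBBBBBW

Derivation:
After op 1 fill(0,0,B) [35 cells changed]:
BBBBBBBB
BBBBBBBB
BBBBBBBB
KKBBBBBB
KKBBBBBW
After op 2 paint(3,3,B):
BBBBBBBB
BBBBBBBB
BBBBBBBB
KKBBBBBB
KKBBBBBW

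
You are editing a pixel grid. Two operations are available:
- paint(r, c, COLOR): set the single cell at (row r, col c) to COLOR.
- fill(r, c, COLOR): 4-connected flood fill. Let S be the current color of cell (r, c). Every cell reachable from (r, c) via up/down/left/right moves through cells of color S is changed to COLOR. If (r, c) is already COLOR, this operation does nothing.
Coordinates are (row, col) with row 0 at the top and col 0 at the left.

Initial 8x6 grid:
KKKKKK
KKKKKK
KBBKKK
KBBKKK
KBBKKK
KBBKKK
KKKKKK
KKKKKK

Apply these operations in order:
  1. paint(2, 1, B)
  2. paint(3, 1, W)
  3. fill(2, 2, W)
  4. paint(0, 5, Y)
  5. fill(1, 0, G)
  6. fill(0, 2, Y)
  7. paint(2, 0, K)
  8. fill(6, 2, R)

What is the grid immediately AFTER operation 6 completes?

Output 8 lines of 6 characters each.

After op 1 paint(2,1,B):
KKKKKK
KKKKKK
KBBKKK
KBBKKK
KBBKKK
KBBKKK
KKKKKK
KKKKKK
After op 2 paint(3,1,W):
KKKKKK
KKKKKK
KBBKKK
KWBKKK
KBBKKK
KBBKKK
KKKKKK
KKKKKK
After op 3 fill(2,2,W) [7 cells changed]:
KKKKKK
KKKKKK
KWWKKK
KWWKKK
KWWKKK
KWWKKK
KKKKKK
KKKKKK
After op 4 paint(0,5,Y):
KKKKKY
KKKKKK
KWWKKK
KWWKKK
KWWKKK
KWWKKK
KKKKKK
KKKKKK
After op 5 fill(1,0,G) [39 cells changed]:
GGGGGY
GGGGGG
GWWGGG
GWWGGG
GWWGGG
GWWGGG
GGGGGG
GGGGGG
After op 6 fill(0,2,Y) [39 cells changed]:
YYYYYY
YYYYYY
YWWYYY
YWWYYY
YWWYYY
YWWYYY
YYYYYY
YYYYYY

Answer: YYYYYY
YYYYYY
YWWYYY
YWWYYY
YWWYYY
YWWYYY
YYYYYY
YYYYYY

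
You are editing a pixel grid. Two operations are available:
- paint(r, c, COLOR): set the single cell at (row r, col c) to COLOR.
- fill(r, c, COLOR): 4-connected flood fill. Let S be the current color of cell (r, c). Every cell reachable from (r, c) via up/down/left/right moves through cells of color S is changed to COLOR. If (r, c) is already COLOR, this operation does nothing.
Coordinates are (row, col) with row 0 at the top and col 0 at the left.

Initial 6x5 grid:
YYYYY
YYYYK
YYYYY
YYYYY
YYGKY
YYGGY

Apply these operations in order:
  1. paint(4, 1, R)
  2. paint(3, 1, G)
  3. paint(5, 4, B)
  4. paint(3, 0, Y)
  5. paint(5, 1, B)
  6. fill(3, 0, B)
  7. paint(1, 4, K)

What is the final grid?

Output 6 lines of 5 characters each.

Answer: BBBBB
BBBBK
BBBBB
BGBBB
BRGKB
BBGGB

Derivation:
After op 1 paint(4,1,R):
YYYYY
YYYYK
YYYYY
YYYYY
YRGKY
YYGGY
After op 2 paint(3,1,G):
YYYYY
YYYYK
YYYYY
YGYYY
YRGKY
YYGGY
After op 3 paint(5,4,B):
YYYYY
YYYYK
YYYYY
YGYYY
YRGKY
YYGGB
After op 4 paint(3,0,Y):
YYYYY
YYYYK
YYYYY
YGYYY
YRGKY
YYGGB
After op 5 paint(5,1,B):
YYYYY
YYYYK
YYYYY
YGYYY
YRGKY
YBGGB
After op 6 fill(3,0,B) [21 cells changed]:
BBBBB
BBBBK
BBBBB
BGBBB
BRGKB
BBGGB
After op 7 paint(1,4,K):
BBBBB
BBBBK
BBBBB
BGBBB
BRGKB
BBGGB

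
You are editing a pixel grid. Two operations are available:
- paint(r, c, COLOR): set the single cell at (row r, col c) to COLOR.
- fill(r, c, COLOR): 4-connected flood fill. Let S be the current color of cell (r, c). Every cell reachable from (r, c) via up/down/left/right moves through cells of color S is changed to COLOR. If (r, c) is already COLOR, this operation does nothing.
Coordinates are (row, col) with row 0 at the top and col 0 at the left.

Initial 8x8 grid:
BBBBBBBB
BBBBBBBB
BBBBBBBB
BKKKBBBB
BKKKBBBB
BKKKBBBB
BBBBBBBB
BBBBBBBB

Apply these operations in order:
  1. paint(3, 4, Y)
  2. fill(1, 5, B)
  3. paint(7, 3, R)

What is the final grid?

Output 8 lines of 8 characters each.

Answer: BBBBBBBB
BBBBBBBB
BBBBBBBB
BKKKYBBB
BKKKBBBB
BKKKBBBB
BBBBBBBB
BBBRBBBB

Derivation:
After op 1 paint(3,4,Y):
BBBBBBBB
BBBBBBBB
BBBBBBBB
BKKKYBBB
BKKKBBBB
BKKKBBBB
BBBBBBBB
BBBBBBBB
After op 2 fill(1,5,B) [0 cells changed]:
BBBBBBBB
BBBBBBBB
BBBBBBBB
BKKKYBBB
BKKKBBBB
BKKKBBBB
BBBBBBBB
BBBBBBBB
After op 3 paint(7,3,R):
BBBBBBBB
BBBBBBBB
BBBBBBBB
BKKKYBBB
BKKKBBBB
BKKKBBBB
BBBBBBBB
BBBRBBBB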